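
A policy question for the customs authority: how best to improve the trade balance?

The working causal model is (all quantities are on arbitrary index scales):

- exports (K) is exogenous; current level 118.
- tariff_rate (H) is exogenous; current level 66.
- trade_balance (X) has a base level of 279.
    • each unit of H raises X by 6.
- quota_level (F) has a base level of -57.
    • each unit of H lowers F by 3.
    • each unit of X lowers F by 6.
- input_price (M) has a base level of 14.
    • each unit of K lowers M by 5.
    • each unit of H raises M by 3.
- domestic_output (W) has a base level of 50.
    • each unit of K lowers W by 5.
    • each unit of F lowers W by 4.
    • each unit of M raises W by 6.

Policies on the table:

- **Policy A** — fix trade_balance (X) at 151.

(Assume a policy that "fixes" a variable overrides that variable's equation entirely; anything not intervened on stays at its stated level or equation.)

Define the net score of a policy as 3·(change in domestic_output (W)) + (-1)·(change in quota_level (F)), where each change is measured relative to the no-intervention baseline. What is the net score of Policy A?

-40872

Baseline:
  K = 118
  H = 66
  X = 279 + 6·66 = 675
  F = -57 − 3·66 − 6·675 = -4305
  M = 14 − 5·118 + 3·66 = -378
  W = 50 − 5·118 − 4·(-4305) + 6·(-378) = 14412
Policy A (X := 151):
  K = 118
  H = 66
  X = 151
  F = -57 − 3·66 − 6·151 = -1161
  M = 14 − 5·118 + 3·66 = -378
  W = 50 − 5·118 − 4·(-1161) + 6·(-378) = 1836
ΔW = 1836 − 14412 = -12576; ΔF = -1161 − (-4305) = 3144
Score = 3·(-12576) + (-1)·3144 = -40872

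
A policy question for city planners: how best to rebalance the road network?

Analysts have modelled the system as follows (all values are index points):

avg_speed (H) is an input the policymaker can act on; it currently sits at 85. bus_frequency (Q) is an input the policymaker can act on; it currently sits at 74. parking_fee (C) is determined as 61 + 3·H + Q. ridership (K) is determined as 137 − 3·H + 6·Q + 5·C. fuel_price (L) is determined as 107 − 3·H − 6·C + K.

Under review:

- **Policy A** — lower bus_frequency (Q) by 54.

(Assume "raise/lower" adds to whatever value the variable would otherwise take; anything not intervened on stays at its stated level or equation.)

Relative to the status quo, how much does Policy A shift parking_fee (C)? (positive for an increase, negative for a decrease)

Baseline:
  H = 85
  Q = 74
  C = 61 + 3·85 + 74 = 390
Policy A (Q − 54):
  H = 85
  Q = 74 − 54 = 20
  C = 61 + 3·85 + 20 = 336
Change in C: 336 − 390 = -54

-54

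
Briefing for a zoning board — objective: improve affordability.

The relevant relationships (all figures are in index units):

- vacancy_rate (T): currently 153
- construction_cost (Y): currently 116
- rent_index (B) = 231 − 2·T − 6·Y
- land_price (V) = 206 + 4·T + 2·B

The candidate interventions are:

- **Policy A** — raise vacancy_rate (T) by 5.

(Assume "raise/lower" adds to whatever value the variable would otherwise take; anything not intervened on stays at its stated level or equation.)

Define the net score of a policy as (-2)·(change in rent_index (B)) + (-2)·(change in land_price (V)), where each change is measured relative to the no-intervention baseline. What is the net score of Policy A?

20

Baseline:
  T = 153
  Y = 116
  B = 231 − 2·153 − 6·116 = -771
  V = 206 + 4·153 + 2·(-771) = -724
Policy A (T + 5):
  T = 153 + 5 = 158
  Y = 116
  B = 231 − 2·158 − 6·116 = -781
  V = 206 + 4·158 + 2·(-781) = -724
ΔB = -781 − (-771) = -10; ΔV = -724 − (-724) = 0
Score = (-2)·(-10) + (-2)·0 = 20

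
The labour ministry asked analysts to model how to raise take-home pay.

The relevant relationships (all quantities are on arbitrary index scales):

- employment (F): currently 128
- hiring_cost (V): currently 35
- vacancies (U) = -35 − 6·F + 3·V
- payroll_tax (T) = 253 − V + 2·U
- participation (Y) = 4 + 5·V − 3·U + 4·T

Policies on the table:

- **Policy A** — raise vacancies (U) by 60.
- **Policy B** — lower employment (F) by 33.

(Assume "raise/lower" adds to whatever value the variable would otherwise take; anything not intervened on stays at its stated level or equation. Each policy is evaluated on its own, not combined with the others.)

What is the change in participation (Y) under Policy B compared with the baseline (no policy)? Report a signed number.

990

Baseline:
  F = 128
  V = 35
  U = -35 − 6·128 + 3·35 = -698
  T = 253 − 35 + 2·(-698) = -1178
  Y = 4 + 5·35 − 3·(-698) + 4·(-1178) = -2439
Policy B (F − 33):
  F = 128 − 33 = 95
  V = 35
  U = -35 − 6·95 + 3·35 = -500
  T = 253 − 35 + 2·(-500) = -782
  Y = 4 + 5·35 − 3·(-500) + 4·(-782) = -1449
Change in Y: -1449 − (-2439) = 990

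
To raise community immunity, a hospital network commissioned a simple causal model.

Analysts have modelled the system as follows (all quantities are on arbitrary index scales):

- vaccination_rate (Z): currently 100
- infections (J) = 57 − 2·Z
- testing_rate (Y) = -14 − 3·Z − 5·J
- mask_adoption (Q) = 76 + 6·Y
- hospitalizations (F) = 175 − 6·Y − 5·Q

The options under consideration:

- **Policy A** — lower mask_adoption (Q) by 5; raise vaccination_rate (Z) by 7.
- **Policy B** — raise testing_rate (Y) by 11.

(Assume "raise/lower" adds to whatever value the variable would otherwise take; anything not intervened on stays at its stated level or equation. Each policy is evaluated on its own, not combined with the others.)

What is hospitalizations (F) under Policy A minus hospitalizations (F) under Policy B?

-1343

Policy A (Q − 5, Z + 7):
  Z = 100 + 7 = 107
  J = 57 − 2·107 = -157
  Y = -14 − 3·107 − 5·(-157) = 450
  Q = 76 + 6·450 (−5 from intervention) = 2771
  F = 175 − 6·450 − 5·2771 = -16380
Policy B (Y + 11):
  Z = 100
  J = 57 − 2·100 = -143
  Y = -14 − 3·100 − 5·(-143) (+11 from intervention) = 412
  Q = 76 + 6·412 = 2548
  F = 175 − 6·412 − 5·2548 = -15037
F: -16380 − (-15037) = -1343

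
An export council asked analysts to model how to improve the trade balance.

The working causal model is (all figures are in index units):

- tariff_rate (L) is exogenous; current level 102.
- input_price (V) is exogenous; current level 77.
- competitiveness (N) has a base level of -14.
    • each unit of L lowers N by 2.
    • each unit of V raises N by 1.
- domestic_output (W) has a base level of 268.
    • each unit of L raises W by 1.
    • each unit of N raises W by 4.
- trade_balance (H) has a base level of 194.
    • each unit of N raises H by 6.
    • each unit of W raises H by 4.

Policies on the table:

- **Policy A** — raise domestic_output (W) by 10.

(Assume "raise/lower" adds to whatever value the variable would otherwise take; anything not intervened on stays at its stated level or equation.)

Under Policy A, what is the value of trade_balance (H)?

-1388

Policy A (W + 10):
  L = 102
  V = 77
  N = -14 − 2·102 + 77 = -141
  W = 268 + 102 + 4·(-141) (+10 from intervention) = -184
  H = 194 + 6·(-141) + 4·(-184) = -1388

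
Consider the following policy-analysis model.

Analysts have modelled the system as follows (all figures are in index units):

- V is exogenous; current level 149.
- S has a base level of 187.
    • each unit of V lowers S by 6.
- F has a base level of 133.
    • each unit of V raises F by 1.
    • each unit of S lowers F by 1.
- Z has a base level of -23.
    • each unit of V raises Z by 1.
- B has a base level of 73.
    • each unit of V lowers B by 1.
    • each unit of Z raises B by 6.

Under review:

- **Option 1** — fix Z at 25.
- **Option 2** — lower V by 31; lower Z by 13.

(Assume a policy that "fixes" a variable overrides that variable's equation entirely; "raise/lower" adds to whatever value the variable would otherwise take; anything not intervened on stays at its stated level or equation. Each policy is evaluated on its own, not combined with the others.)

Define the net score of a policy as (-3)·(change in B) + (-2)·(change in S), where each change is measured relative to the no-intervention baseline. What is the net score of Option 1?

1818

Baseline:
  V = 149
  S = 187 − 6·149 = -707
  Z = -23 + 149 = 126
  B = 73 − 149 + 6·126 = 680
Option 1 (Z := 25):
  V = 149
  S = 187 − 6·149 = -707
  Z = 25
  B = 73 − 149 + 6·25 = 74
ΔB = 74 − 680 = -606; ΔS = -707 − (-707) = 0
Score = (-3)·(-606) + (-2)·0 = 1818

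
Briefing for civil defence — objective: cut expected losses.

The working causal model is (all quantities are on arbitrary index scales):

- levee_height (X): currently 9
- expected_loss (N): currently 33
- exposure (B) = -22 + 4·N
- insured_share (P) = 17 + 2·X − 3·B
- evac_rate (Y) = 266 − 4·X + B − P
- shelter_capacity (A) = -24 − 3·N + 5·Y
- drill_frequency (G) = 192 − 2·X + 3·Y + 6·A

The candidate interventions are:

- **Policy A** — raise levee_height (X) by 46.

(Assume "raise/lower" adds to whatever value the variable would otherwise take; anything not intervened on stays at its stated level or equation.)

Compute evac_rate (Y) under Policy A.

359

Policy A (X + 46):
  X = 9 + 46 = 55
  N = 33
  B = -22 + 4·33 = 110
  P = 17 + 2·55 − 3·110 = -203
  Y = 266 − 4·55 + 110 − (-203) = 359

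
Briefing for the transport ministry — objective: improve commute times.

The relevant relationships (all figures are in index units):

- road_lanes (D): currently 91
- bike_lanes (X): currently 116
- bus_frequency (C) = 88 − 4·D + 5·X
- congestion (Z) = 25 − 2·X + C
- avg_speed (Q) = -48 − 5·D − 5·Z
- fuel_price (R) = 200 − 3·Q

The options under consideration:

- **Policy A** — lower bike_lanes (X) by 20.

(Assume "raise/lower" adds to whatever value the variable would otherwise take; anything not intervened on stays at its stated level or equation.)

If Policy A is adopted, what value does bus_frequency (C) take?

204

Policy A (X − 20):
  D = 91
  X = 116 − 20 = 96
  C = 88 − 4·91 + 5·96 = 204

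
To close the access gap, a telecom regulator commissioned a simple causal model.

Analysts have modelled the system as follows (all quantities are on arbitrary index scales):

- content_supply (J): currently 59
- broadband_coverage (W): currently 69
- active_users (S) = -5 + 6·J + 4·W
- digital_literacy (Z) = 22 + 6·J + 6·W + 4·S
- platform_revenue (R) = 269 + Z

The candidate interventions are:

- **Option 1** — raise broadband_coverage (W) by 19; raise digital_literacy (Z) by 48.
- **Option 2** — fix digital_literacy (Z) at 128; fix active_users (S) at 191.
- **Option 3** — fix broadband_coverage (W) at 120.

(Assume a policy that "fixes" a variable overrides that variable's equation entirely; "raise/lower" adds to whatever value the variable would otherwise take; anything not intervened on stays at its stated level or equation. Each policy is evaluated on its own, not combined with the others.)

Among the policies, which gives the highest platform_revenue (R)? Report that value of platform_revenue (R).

4681

Option 1 (W + 19, Z + 48):
  J = 59
  W = 69 + 19 = 88
  S = -5 + 6·59 + 4·88 = 701
  Z = 22 + 6·59 + 6·88 + 4·701 (+48 from intervention) = 3756
  R = 269 + 3756 = 4025
Option 2 (Z := 128, S := 191):
  J = 59
  W = 69
  S = 191
  Z = 128
  R = 269 + 128 = 397
Option 3 (W := 120):
  J = 59
  W = 120
  S = -5 + 6·59 + 4·120 = 829
  Z = 22 + 6·59 + 6·120 + 4·829 = 4412
  R = 269 + 4412 = 4681
Comparing — Option 1: R=4025, Option 2: R=397, Option 3: R=4681. Highest is 4681 (Option 3).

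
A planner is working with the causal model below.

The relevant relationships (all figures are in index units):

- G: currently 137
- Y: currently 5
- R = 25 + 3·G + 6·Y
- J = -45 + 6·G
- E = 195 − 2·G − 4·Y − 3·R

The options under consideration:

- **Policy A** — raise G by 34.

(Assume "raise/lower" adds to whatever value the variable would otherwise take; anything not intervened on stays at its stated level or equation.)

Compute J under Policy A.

981

Policy A (G + 34):
  G = 137 + 34 = 171
  J = -45 + 6·171 = 981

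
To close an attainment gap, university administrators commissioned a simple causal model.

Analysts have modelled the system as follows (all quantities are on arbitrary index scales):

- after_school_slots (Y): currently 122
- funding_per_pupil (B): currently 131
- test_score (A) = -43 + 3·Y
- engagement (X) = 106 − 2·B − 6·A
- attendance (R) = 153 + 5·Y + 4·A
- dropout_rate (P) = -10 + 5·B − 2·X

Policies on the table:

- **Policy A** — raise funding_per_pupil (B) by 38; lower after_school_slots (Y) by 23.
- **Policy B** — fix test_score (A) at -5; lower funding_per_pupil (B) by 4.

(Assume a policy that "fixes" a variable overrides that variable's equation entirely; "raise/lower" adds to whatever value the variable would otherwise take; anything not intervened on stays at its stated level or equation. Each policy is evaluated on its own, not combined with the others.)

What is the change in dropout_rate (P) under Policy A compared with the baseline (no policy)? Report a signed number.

-486

Baseline:
  Y = 122
  B = 131
  A = -43 + 3·122 = 323
  X = 106 − 2·131 − 6·323 = -2094
  P = -10 + 5·131 − 2·(-2094) = 4833
Policy A (B + 38, Y − 23):
  Y = 122 − 23 = 99
  B = 131 + 38 = 169
  A = -43 + 3·99 = 254
  X = 106 − 2·169 − 6·254 = -1756
  P = -10 + 5·169 − 2·(-1756) = 4347
Change in P: 4347 − 4833 = -486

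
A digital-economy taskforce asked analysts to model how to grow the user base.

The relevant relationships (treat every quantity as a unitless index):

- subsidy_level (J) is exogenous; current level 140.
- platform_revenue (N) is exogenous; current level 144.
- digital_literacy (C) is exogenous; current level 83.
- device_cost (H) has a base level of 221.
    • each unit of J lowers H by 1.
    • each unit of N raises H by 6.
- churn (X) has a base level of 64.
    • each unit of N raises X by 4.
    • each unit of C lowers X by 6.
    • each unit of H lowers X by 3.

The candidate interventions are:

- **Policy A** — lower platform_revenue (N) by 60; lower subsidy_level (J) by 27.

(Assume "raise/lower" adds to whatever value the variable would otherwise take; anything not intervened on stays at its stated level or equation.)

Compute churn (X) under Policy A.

-1934

Policy A (N − 60, J − 27):
  J = 140 − 27 = 113
  N = 144 − 60 = 84
  C = 83
  H = 221 − 113 + 6·84 = 612
  X = 64 + 4·84 − 6·83 − 3·612 = -1934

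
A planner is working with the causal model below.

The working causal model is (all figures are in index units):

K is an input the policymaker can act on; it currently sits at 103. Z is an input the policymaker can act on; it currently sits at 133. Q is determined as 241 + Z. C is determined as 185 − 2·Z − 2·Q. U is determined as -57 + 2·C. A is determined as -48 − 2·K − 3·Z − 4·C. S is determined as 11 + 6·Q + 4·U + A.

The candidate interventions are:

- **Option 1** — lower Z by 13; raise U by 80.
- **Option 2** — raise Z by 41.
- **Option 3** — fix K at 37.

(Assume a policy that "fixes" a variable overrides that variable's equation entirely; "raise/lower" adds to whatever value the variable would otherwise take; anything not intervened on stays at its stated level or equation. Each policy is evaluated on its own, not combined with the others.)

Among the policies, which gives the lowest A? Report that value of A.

Option 1 (Z − 13, U + 80):
  K = 103
  Z = 133 − 13 = 120
  Q = 241 + 120 = 361
  C = 185 − 2·120 − 2·361 = -777
  A = -48 − 2·103 − 3·120 − 4·(-777) = 2494
Option 2 (Z + 41):
  K = 103
  Z = 133 + 41 = 174
  Q = 241 + 174 = 415
  C = 185 − 2·174 − 2·415 = -993
  A = -48 − 2·103 − 3·174 − 4·(-993) = 3196
Option 3 (K := 37):
  K = 37
  Z = 133
  Q = 241 + 133 = 374
  C = 185 − 2·133 − 2·374 = -829
  A = -48 − 2·37 − 3·133 − 4·(-829) = 2795
Comparing — Option 1: A=2494, Option 2: A=3196, Option 3: A=2795. Lowest is 2494 (Option 1).

2494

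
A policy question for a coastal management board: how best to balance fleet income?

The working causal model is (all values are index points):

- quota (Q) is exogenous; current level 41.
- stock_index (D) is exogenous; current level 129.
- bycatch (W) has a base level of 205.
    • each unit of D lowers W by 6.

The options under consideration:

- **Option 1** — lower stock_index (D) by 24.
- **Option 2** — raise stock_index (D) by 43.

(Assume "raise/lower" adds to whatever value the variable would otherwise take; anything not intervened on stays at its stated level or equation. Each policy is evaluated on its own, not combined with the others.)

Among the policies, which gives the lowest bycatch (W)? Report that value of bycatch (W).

Option 1 (D − 24):
  D = 129 − 24 = 105
  W = 205 − 6·105 = -425
Option 2 (D + 43):
  D = 129 + 43 = 172
  W = 205 − 6·172 = -827
Comparing — Option 1: W=-425, Option 2: W=-827. Lowest is -827 (Option 2).

-827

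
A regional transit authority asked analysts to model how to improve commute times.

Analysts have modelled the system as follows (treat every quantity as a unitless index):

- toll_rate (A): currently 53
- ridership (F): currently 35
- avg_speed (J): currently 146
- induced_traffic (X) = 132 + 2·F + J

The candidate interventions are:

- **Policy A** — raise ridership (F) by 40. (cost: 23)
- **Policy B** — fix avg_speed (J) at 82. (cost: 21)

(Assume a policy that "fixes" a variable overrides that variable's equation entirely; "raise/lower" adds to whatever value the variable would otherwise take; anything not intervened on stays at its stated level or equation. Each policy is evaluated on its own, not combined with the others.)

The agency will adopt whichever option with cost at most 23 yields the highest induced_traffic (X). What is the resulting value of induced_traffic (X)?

428

Policy A (F + 40):
  F = 35 + 40 = 75
  J = 146
  X = 132 + 2·75 + 146 = 428
Policy B (J := 82):
  F = 35
  J = 82
  X = 132 + 2·35 + 82 = 284
Comparing — Policy A: X=428, Policy B: X=284. Highest is 428 (Policy A).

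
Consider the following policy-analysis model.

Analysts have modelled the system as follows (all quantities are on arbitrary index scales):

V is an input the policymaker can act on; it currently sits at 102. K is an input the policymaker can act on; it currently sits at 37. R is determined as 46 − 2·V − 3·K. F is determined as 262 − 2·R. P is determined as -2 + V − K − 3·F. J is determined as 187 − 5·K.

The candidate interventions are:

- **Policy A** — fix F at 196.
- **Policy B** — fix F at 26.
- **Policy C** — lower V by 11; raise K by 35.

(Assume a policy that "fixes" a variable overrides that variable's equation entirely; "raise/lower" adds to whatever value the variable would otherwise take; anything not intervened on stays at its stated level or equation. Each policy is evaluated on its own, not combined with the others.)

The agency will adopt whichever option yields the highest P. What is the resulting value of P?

-15

Policy A (F := 196):
  V = 102
  K = 37
  R = 46 − 2·102 − 3·37 = -269
  F = 196
  P = -2 + 102 − 37 − 3·196 = -525
Policy B (F := 26):
  V = 102
  K = 37
  R = 46 − 2·102 − 3·37 = -269
  F = 26
  P = -2 + 102 − 37 − 3·26 = -15
Policy C (V − 11, K + 35):
  V = 102 − 11 = 91
  K = 37 + 35 = 72
  R = 46 − 2·91 − 3·72 = -352
  F = 262 − 2·(-352) = 966
  P = -2 + 91 − 72 − 3·966 = -2881
Comparing — Policy A: P=-525, Policy B: P=-15, Policy C: P=-2881. Highest is -15 (Policy B).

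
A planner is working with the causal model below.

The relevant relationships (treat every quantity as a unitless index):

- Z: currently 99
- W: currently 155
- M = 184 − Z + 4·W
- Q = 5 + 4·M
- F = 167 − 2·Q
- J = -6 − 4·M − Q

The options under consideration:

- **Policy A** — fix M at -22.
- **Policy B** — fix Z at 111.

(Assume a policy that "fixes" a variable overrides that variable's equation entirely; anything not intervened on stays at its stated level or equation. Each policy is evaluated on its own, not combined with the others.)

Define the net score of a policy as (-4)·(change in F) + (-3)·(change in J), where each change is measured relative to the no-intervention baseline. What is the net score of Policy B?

Baseline:
  Z = 99
  W = 155
  M = 184 − 99 + 4·155 = 705
  Q = 5 + 4·705 = 2825
  F = 167 − 2·2825 = -5483
  J = -6 − 4·705 − 2825 = -5651
Policy B (Z := 111):
  Z = 111
  W = 155
  M = 184 − 111 + 4·155 = 693
  Q = 5 + 4·693 = 2777
  F = 167 − 2·2777 = -5387
  J = -6 − 4·693 − 2777 = -5555
ΔF = -5387 − (-5483) = 96; ΔJ = -5555 − (-5651) = 96
Score = (-4)·96 + (-3)·96 = -672

-672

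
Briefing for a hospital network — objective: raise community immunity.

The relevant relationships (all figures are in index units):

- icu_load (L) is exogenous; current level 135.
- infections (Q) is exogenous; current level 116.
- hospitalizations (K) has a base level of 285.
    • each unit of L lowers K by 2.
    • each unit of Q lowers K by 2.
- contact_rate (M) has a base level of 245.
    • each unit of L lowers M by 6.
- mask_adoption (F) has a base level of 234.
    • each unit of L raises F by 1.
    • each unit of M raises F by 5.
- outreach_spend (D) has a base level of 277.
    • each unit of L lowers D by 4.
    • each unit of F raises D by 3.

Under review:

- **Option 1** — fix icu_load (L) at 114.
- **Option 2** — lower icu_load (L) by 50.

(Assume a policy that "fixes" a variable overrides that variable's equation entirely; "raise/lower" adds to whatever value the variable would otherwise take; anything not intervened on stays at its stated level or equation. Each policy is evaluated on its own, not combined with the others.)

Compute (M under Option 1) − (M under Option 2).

Option 1 (L := 114):
  L = 114
  M = 245 − 6·114 = -439
Option 2 (L − 50):
  L = 135 − 50 = 85
  M = 245 − 6·85 = -265
M: -439 − (-265) = -174

-174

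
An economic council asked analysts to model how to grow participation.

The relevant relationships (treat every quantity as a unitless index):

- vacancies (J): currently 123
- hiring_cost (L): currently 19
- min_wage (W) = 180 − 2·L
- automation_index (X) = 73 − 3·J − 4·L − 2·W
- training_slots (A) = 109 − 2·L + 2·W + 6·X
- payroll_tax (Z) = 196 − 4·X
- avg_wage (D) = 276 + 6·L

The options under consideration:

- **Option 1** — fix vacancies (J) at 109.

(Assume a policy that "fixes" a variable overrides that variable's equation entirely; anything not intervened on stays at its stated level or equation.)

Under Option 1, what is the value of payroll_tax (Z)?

2652

Option 1 (J := 109):
  J = 109
  L = 19
  W = 180 − 2·19 = 142
  X = 73 − 3·109 − 4·19 − 2·142 = -614
  Z = 196 − 4·(-614) = 2652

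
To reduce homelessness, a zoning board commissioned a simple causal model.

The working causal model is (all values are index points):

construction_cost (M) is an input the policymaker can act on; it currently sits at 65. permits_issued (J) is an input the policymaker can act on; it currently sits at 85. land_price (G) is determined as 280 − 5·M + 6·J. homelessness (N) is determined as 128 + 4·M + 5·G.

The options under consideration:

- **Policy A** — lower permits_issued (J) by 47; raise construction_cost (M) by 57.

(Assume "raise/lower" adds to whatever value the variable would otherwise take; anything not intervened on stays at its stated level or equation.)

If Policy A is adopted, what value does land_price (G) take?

-102

Policy A (J − 47, M + 57):
  M = 65 + 57 = 122
  J = 85 − 47 = 38
  G = 280 − 5·122 + 6·38 = -102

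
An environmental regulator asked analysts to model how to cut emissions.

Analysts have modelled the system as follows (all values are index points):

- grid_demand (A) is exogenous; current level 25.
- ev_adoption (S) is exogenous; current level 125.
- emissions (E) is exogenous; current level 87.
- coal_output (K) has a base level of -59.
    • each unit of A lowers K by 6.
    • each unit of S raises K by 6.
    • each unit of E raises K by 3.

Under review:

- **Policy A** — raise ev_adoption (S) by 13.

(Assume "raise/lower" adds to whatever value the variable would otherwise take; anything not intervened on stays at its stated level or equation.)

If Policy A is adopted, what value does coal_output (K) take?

880

Policy A (S + 13):
  A = 25
  S = 125 + 13 = 138
  E = 87
  K = -59 − 6·25 + 6·138 + 3·87 = 880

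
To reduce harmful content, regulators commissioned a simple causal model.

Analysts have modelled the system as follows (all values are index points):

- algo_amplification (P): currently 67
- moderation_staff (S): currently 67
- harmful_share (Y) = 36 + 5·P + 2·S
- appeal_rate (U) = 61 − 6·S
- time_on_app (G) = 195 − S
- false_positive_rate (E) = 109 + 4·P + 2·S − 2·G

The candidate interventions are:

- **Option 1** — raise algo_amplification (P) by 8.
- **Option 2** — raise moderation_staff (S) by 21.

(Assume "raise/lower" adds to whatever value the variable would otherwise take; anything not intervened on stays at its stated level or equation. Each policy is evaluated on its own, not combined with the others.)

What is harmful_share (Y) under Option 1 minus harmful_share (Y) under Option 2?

Option 1 (P + 8):
  P = 67 + 8 = 75
  S = 67
  Y = 36 + 5·75 + 2·67 = 545
Option 2 (S + 21):
  P = 67
  S = 67 + 21 = 88
  Y = 36 + 5·67 + 2·88 = 547
Y: 545 − 547 = -2

-2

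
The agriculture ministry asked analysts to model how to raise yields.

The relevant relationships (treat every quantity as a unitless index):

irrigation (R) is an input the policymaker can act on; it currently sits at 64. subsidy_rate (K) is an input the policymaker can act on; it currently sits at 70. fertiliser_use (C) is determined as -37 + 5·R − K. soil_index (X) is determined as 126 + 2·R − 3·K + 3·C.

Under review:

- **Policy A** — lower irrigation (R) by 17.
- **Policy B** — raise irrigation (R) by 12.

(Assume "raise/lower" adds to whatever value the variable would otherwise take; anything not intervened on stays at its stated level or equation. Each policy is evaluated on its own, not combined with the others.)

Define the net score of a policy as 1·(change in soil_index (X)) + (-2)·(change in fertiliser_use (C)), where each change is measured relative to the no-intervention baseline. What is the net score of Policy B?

84

Baseline:
  R = 64
  K = 70
  C = -37 + 5·64 − 70 = 213
  X = 126 + 2·64 − 3·70 + 3·213 = 683
Policy B (R + 12):
  R = 64 + 12 = 76
  K = 70
  C = -37 + 5·76 − 70 = 273
  X = 126 + 2·76 − 3·70 + 3·273 = 887
ΔX = 887 − 683 = 204; ΔC = 273 − 213 = 60
Score = 1·204 + (-2)·60 = 84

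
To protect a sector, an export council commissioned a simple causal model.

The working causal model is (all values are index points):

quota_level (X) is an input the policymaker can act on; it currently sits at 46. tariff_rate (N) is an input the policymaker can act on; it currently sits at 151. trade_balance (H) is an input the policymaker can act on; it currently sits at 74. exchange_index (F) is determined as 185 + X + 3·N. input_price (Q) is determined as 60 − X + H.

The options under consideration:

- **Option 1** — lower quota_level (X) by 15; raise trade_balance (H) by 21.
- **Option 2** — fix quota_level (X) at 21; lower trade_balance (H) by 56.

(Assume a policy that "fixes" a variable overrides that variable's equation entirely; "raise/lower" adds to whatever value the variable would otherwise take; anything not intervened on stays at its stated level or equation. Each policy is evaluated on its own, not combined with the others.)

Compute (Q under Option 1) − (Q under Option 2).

67

Option 1 (X − 15, H + 21):
  X = 46 − 15 = 31
  H = 74 + 21 = 95
  Q = 60 − 31 + 95 = 124
Option 2 (X := 21, H − 56):
  X = 21
  H = 74 − 56 = 18
  Q = 60 − 21 + 18 = 57
Q: 124 − 57 = 67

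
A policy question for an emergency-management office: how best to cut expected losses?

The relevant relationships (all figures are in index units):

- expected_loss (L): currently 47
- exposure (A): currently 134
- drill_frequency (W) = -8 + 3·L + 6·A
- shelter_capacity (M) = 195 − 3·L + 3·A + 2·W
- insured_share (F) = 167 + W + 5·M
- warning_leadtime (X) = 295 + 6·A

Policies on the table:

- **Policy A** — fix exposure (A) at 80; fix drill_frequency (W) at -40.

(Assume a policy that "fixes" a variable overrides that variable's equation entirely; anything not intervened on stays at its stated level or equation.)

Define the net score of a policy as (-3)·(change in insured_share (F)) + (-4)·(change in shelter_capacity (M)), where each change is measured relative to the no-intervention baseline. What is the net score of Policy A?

43135

Baseline:
  L = 47
  A = 134
  W = -8 + 3·47 + 6·134 = 937
  M = 195 − 3·47 + 3·134 + 2·937 = 2330
  F = 167 + 937 + 5·2330 = 12754
Policy A (A := 80, W := -40):
  L = 47
  A = 80
  W = -40
  M = 195 − 3·47 + 3·80 + 2·(-40) = 214
  F = 167 + (-40) + 5·214 = 1197
ΔF = 1197 − 12754 = -11557; ΔM = 214 − 2330 = -2116
Score = (-3)·(-11557) + (-4)·(-2116) = 43135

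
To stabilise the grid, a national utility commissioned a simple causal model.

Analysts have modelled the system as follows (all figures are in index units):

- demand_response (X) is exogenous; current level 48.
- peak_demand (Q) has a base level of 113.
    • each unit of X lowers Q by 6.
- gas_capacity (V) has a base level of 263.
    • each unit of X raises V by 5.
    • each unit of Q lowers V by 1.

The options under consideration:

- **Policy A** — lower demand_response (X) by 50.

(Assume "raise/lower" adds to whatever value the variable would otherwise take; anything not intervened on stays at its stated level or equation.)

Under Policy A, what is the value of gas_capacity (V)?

128

Policy A (X − 50):
  X = 48 − 50 = -2
  Q = 113 − 6·(-2) = 125
  V = 263 + 5·(-2) − 125 = 128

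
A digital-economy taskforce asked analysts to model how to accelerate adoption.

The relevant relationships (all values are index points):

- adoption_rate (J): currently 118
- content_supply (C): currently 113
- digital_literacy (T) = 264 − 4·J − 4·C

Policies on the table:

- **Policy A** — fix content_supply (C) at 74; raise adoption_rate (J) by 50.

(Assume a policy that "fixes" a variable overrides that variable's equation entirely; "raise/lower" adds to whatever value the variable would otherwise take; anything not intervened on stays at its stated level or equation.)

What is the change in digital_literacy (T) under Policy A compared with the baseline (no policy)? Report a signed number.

-44

Baseline:
  J = 118
  C = 113
  T = 264 − 4·118 − 4·113 = -660
Policy A (C := 74, J + 50):
  J = 118 + 50 = 168
  C = 74
  T = 264 − 4·168 − 4·74 = -704
Change in T: -704 − (-660) = -44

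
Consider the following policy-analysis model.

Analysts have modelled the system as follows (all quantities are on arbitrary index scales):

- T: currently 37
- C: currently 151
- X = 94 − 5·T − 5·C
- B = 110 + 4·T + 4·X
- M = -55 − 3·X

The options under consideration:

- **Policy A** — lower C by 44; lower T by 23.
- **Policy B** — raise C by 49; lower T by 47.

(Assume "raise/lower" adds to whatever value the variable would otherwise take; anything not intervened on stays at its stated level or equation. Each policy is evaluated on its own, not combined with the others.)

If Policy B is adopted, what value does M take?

Policy B (C + 49, T − 47):
  T = 37 − 47 = -10
  C = 151 + 49 = 200
  X = 94 − 5·(-10) − 5·200 = -856
  M = -55 − 3·(-856) = 2513

2513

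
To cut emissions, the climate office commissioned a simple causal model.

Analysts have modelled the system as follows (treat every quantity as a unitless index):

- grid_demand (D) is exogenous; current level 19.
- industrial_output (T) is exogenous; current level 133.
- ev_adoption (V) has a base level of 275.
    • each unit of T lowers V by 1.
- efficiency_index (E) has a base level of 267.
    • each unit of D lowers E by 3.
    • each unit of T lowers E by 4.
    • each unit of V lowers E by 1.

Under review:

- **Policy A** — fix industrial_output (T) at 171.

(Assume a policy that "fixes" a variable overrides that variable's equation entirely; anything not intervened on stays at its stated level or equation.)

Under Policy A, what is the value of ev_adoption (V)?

Policy A (T := 171):
  T = 171
  V = 275 − 171 = 104

104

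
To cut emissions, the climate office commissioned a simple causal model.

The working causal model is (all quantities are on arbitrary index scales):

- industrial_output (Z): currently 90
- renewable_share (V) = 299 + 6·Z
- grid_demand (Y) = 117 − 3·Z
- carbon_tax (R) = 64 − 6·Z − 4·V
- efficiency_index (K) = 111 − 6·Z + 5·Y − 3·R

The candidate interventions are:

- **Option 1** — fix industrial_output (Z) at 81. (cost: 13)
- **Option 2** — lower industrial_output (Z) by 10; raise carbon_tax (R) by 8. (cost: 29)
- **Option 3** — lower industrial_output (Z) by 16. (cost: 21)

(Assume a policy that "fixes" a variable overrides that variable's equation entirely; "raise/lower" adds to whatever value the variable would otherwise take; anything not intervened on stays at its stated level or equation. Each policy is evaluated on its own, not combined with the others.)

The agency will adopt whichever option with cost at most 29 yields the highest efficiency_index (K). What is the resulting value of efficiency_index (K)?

9681

Option 1 (Z := 81):
  Z = 81
  V = 299 + 6·81 = 785
  Y = 117 − 3·81 = -126
  R = 64 − 6·81 − 4·785 = -3562
  K = 111 − 6·81 + 5·(-126) − 3·(-3562) = 9681
Option 2 (Z − 10, R + 8):
  Z = 90 − 10 = 80
  V = 299 + 6·80 = 779
  Y = 117 − 3·80 = -123
  R = 64 − 6·80 − 4·779 (+8 from intervention) = -3524
  K = 111 − 6·80 + 5·(-123) − 3·(-3524) = 9588
Option 3 (Z − 16):
  Z = 90 − 16 = 74
  V = 299 + 6·74 = 743
  Y = 117 − 3·74 = -105
  R = 64 − 6·74 − 4·743 = -3352
  K = 111 − 6·74 + 5·(-105) − 3·(-3352) = 9198
Comparing — Option 1: K=9681, Option 2: K=9588, Option 3: K=9198. Highest is 9681 (Option 1).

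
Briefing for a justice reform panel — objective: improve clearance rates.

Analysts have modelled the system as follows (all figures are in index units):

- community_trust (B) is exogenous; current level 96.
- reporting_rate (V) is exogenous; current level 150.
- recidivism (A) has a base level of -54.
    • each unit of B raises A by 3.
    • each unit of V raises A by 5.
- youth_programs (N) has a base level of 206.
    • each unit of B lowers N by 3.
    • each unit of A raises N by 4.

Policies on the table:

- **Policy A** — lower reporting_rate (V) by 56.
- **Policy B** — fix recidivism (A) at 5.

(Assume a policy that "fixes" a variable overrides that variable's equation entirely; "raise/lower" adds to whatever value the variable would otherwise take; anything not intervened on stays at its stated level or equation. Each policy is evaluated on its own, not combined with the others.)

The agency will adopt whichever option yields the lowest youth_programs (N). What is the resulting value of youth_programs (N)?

Policy A (V − 56):
  B = 96
  V = 150 − 56 = 94
  A = -54 + 3·96 + 5·94 = 704
  N = 206 − 3·96 + 4·704 = 2734
Policy B (A := 5):
  B = 96
  V = 150
  A = 5
  N = 206 − 3·96 + 4·5 = -62
Comparing — Policy A: N=2734, Policy B: N=-62. Lowest is -62 (Policy B).

-62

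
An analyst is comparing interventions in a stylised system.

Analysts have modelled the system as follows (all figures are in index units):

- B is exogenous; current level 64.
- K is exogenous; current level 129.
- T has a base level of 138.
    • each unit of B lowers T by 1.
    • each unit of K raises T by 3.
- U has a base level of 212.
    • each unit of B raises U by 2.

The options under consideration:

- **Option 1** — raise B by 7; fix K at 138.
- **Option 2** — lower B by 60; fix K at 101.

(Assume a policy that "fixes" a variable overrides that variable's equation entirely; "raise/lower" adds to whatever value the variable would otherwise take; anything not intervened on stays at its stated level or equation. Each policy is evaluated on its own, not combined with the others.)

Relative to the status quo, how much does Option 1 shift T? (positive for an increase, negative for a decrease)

20

Baseline:
  B = 64
  K = 129
  T = 138 − 64 + 3·129 = 461
Option 1 (B + 7, K := 138):
  B = 64 + 7 = 71
  K = 138
  T = 138 − 71 + 3·138 = 481
Change in T: 481 − 461 = 20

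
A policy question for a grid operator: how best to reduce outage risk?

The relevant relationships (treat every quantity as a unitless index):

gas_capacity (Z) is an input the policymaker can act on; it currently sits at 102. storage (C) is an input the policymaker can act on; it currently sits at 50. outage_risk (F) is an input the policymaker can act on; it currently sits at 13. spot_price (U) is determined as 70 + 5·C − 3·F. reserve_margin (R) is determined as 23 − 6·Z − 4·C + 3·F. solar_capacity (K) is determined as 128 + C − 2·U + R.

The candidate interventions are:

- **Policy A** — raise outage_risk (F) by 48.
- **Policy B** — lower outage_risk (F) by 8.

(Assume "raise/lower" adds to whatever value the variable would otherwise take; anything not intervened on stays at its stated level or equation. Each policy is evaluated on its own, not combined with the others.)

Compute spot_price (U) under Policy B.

305

Policy B (F − 8):
  C = 50
  F = 13 − 8 = 5
  U = 70 + 5·50 − 3·5 = 305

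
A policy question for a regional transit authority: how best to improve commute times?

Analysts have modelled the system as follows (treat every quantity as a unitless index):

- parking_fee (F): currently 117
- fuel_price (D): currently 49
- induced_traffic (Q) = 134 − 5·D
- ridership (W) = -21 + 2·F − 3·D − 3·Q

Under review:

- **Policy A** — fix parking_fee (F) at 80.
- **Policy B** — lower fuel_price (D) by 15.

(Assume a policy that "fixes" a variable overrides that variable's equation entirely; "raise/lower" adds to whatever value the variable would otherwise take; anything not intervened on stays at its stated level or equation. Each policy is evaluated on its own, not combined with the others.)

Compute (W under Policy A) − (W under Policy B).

Policy A (F := 80):
  F = 80
  D = 49
  Q = 134 − 5·49 = -111
  W = -21 + 2·80 − 3·49 − 3·(-111) = 325
Policy B (D − 15):
  F = 117
  D = 49 − 15 = 34
  Q = 134 − 5·34 = -36
  W = -21 + 2·117 − 3·34 − 3·(-36) = 219
W: 325 − 219 = 106

106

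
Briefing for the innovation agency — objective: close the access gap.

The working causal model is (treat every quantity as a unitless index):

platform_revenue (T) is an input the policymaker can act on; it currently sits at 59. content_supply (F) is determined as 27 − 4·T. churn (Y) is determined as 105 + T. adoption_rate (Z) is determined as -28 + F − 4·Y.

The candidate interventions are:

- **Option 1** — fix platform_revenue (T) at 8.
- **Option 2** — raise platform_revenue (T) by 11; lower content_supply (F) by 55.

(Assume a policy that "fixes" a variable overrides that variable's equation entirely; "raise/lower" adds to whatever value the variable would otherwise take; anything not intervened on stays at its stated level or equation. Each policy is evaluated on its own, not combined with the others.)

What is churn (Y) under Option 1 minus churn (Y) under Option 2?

-62

Option 1 (T := 8):
  T = 8
  Y = 105 + 8 = 113
Option 2 (T + 11, F − 55):
  T = 59 + 11 = 70
  Y = 105 + 70 = 175
Y: 113 − 175 = -62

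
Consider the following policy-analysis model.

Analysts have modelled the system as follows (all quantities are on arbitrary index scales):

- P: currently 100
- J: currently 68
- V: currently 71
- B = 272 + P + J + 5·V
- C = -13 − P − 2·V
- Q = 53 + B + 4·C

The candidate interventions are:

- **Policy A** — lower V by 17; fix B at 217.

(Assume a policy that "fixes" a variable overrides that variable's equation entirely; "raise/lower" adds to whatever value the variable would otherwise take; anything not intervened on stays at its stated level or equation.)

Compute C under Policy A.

-221

Policy A (V − 17, B := 217):
  P = 100
  V = 71 − 17 = 54
  C = -13 − 100 − 2·54 = -221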